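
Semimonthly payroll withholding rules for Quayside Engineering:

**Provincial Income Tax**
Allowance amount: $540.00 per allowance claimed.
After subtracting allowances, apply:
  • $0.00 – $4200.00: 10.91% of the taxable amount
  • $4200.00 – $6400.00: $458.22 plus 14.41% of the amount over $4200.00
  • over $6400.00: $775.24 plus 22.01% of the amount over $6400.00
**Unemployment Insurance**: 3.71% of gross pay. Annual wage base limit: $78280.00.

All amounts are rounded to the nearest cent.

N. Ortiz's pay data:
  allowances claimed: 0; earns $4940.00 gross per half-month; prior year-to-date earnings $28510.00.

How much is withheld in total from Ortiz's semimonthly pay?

$748.12

Provincial Income Tax: taxable = $4940.00
  $458.22 + 14.41% × ($4940.00 − $4200.00) = $458.22 + 14.41% × $740.00 = $564.85
Unemployment Insurance: 3.71% × $4940.00 = $183.27
Total: $564.85 + $183.27 = $748.12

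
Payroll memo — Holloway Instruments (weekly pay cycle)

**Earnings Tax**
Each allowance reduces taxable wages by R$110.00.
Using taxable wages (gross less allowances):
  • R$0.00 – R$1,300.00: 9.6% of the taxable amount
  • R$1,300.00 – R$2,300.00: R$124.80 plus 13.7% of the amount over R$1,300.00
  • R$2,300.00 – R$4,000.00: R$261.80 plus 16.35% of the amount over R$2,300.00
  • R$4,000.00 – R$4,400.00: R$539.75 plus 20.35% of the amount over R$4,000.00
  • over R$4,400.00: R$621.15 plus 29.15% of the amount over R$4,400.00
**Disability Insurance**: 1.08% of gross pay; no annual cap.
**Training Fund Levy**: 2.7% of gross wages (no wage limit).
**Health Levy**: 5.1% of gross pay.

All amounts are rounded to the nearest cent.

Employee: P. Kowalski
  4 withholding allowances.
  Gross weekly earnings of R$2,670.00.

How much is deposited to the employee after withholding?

R$2,180.69

Earnings Tax: taxable = R$2,670.00 − 4×R$110.00 = R$2,230.00
  R$124.80 + 13.7% × (R$2,230.00 − R$1,300.00) = R$124.80 + 13.7% × R$930.00 = R$252.21
Disability Insurance: 1.08% × R$2,670.00 = R$28.84
Training Fund Levy: 2.7% × R$2,670.00 = R$72.09
Health Levy: 5.1% × R$2,670.00 = R$136.17
Total withheld: R$252.21 + R$28.84 + R$72.09 + R$136.17 = R$489.31
Net pay: R$2,670.00 − R$489.31 = R$2,180.69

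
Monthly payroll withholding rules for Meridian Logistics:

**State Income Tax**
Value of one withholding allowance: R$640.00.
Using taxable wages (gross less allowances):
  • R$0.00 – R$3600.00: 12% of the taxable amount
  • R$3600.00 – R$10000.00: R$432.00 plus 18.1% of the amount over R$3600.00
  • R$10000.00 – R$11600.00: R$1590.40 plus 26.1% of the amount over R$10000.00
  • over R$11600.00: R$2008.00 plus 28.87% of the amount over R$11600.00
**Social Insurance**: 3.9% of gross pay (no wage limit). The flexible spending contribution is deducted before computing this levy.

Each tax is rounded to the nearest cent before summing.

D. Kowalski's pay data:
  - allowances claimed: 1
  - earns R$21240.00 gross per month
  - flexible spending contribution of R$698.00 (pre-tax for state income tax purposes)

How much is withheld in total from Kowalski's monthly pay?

State Income Tax: taxable = R$21240.00 − R$698.00 − 1×R$640.00 = R$19902.00
  R$2008.00 + 28.87% × (R$19902.00 − R$11600.00) = R$2008.00 + 28.87% × R$8302.00 = R$4404.79
Social Insurance: 3.9% × R$20542.00 = R$801.14
Total: R$4404.79 + R$801.14 = R$5205.93

R$5205.93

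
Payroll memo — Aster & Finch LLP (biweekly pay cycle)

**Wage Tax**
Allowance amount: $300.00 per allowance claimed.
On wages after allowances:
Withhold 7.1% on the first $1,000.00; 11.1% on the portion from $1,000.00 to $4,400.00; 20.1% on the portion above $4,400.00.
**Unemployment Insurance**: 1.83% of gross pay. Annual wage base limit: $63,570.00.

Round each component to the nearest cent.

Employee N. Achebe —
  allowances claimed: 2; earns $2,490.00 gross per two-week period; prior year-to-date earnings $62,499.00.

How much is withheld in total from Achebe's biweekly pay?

Wage Tax: taxable = $2,490.00 − 2×$300.00 = $1,890.00
  $71.00 + 11.1% × ($1,890.00 − $1,000.00) = $71.00 + 11.1% × $890.00 = $169.79
Unemployment Insurance: cap $63,570.00 − YTD $62,499.00 = $1,071.00 subject; 1.83% × $1,071.00 = $19.60
Total: $169.79 + $19.60 = $189.39

$189.39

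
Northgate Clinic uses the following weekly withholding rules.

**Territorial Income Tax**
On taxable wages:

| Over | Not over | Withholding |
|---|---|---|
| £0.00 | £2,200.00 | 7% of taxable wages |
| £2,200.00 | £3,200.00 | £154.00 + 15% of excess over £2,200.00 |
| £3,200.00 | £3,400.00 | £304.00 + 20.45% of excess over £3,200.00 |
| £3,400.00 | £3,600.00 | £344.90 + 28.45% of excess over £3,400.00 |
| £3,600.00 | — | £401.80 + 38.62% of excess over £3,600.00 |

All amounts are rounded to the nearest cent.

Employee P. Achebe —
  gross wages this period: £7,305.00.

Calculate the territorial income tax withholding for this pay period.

£1,832.67

Territorial Income Tax: taxable = £7,305.00
  £401.80 + 38.62% × (£7,305.00 − £3,600.00) = £401.80 + 38.62% × £3,705.00 = £1,832.67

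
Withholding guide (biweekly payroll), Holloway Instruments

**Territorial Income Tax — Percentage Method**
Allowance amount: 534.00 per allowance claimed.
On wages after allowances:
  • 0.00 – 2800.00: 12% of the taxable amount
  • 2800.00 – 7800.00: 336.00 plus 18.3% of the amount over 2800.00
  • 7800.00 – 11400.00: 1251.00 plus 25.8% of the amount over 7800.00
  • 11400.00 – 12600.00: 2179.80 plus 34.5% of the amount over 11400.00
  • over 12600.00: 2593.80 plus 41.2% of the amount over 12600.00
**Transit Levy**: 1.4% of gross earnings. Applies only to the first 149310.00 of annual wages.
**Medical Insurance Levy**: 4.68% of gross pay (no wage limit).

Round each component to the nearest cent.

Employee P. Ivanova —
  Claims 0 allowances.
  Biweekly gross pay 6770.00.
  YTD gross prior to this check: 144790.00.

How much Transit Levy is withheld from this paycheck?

63.28

Transit Levy: cap 149310.00 − YTD 144790.00 = 4520.00 subject; 1.4% × 4520.00 = 63.28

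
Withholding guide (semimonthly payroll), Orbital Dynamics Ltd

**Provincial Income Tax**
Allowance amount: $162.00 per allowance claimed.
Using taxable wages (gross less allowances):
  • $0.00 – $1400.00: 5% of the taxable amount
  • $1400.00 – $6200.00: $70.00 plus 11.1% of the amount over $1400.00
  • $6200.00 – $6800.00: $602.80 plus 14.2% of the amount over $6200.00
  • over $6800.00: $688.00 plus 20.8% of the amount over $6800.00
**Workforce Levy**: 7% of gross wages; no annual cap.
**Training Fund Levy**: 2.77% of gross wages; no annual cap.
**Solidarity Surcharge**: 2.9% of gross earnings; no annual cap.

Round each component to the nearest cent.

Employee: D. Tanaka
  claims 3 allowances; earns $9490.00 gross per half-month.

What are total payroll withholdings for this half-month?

Provincial Income Tax: taxable = $9490.00 − 3×$162.00 = $9004.00
  $688.00 + 20.8% × ($9004.00 − $6800.00) = $688.00 + 20.8% × $2204.00 = $1146.43
Workforce Levy: 7% × $9490.00 = $664.30
Training Fund Levy: 2.77% × $9490.00 = $262.87
Solidarity Surcharge: 2.9% × $9490.00 = $275.21
Total: $1146.43 + $664.30 + $262.87 + $275.21 = $2348.81

$2348.81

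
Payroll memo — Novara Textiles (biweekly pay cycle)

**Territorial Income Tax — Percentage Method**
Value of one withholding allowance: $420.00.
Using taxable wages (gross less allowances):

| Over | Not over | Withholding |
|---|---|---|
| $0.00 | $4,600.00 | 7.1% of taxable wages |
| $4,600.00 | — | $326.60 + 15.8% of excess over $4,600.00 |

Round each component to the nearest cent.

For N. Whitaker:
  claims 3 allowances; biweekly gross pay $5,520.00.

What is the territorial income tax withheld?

Territorial Income Tax: taxable = $5,520.00 − 3×$420.00 = $4,260.00
  7.1% × $4,260.00 = $302.46

$302.46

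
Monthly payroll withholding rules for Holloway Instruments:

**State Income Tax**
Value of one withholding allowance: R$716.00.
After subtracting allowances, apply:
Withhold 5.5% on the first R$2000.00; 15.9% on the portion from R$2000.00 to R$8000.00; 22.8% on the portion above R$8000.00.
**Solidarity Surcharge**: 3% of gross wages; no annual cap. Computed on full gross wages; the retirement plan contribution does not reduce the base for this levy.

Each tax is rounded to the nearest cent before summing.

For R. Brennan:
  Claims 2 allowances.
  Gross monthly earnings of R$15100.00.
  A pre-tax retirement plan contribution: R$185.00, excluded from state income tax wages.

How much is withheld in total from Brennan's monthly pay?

R$2767.12

State Income Tax: taxable = R$15100.00 − R$185.00 − 2×R$716.00 = R$13483.00
  R$1064.00 + 22.8% × (R$13483.00 − R$8000.00) = R$1064.00 + 22.8% × R$5483.00 = R$2314.12
Solidarity Surcharge: 3% × R$15100.00 = R$453.00
Total: R$2314.12 + R$453.00 = R$2767.12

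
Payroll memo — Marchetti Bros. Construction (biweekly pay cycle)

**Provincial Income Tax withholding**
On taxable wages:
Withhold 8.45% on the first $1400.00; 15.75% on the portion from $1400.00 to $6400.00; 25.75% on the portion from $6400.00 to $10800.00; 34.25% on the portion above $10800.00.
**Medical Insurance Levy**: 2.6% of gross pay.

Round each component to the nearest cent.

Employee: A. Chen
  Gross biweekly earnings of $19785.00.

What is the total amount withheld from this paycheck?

Provincial Income Tax: taxable = $19785.00
  $2038.80 + 34.25% × ($19785.00 − $10800.00) = $2038.80 + 34.25% × $8985.00 = $5116.16
Medical Insurance Levy: 2.6% × $19785.00 = $514.41
Total: $5116.16 + $514.41 = $5630.57

$5630.57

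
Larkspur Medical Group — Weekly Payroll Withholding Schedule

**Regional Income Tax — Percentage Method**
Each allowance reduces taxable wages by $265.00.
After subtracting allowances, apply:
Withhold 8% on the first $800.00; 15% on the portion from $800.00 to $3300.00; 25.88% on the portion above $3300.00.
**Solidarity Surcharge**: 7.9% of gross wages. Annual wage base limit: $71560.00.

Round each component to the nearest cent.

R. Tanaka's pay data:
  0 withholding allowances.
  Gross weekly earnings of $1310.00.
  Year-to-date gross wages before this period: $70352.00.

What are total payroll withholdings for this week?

Regional Income Tax: taxable = $1310.00
  $64.00 + 15% × ($1310.00 − $800.00) = $64.00 + 15% × $510.00 = $140.50
Solidarity Surcharge: cap $71560.00 − YTD $70352.00 = $1208.00 subject; 7.9% × $1208.00 = $95.43
Total: $140.50 + $95.43 = $235.93

$235.93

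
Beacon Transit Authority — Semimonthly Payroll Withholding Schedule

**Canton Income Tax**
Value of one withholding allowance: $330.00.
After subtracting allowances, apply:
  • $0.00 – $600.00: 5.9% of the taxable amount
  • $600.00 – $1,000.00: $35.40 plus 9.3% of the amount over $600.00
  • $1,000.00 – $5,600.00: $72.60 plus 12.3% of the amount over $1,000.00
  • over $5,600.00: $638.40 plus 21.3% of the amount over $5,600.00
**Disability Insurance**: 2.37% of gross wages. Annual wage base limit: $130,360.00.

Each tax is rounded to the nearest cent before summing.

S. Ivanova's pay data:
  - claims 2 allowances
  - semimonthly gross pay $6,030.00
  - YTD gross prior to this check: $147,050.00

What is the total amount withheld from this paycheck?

Canton Income Tax: taxable = $6,030.00 − 2×$330.00 = $5,370.00
  $72.60 + 12.3% × ($5,370.00 − $1,000.00) = $72.60 + 12.3% × $4,370.00 = $610.11
Disability Insurance: YTD $147,050.00 ≥ cap $130,360.00 → $0.00
Total: $610.11 + $0.00 = $610.11

$610.11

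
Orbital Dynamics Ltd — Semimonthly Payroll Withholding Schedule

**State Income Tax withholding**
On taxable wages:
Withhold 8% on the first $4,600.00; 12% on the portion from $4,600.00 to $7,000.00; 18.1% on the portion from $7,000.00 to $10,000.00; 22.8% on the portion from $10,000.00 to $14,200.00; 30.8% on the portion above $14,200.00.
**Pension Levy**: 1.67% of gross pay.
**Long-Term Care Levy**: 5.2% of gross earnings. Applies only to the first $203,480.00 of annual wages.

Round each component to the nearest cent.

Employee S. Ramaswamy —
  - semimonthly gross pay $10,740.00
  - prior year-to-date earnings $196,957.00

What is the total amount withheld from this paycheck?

State Income Tax: taxable = $10,740.00
  $1,199.00 + 22.8% × ($10,740.00 − $10,000.00) = $1,199.00 + 22.8% × $740.00 = $1,367.72
Pension Levy: 1.67% × $10,740.00 = $179.36
Long-Term Care Levy: cap $203,480.00 − YTD $196,957.00 = $6,523.00 subject; 5.2% × $6,523.00 = $339.20
Total: $1,367.72 + $179.36 + $339.20 = $1,886.28

$1,886.28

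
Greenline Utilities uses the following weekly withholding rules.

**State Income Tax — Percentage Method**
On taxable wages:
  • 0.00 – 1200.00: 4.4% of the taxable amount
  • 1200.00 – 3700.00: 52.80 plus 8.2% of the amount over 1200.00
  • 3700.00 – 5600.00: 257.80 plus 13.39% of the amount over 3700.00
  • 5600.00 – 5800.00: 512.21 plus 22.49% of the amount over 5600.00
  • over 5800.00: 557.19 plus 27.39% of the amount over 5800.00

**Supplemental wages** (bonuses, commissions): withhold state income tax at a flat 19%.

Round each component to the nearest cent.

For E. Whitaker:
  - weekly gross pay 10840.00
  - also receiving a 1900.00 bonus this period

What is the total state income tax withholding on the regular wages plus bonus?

2298.65

State Income Tax: taxable = 10840.00
  557.19 + 27.39% × (10840.00 − 5800.00) = 557.19 + 27.39% × 5040.00 = 1937.65
Supplemental (19% flat on bonus): 19% × 1900.00 = 361.00
Total state income tax: 1937.65 + 361.00 = 2298.65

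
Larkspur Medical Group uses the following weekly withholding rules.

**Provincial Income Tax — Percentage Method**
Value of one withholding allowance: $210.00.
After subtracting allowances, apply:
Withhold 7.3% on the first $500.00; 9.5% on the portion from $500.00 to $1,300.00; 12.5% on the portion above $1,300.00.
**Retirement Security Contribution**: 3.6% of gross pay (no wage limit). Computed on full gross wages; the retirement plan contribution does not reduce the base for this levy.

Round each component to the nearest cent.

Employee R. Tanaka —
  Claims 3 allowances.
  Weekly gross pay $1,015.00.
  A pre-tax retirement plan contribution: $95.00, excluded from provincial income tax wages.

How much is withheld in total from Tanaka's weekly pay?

$57.71

Provincial Income Tax: taxable = $1,015.00 − $95.00 − 3×$210.00 = $290.00
  7.3% × $290.00 = $21.17
Retirement Security Contribution: 3.6% × $1,015.00 = $36.54
Total: $21.17 + $36.54 = $57.71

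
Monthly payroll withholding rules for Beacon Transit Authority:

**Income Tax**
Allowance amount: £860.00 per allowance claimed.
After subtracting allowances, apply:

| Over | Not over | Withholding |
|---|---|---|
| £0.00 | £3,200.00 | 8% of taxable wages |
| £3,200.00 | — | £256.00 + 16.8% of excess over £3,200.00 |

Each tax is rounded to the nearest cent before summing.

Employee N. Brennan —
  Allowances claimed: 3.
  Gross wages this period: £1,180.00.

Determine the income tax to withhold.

£0.00

Income Tax: taxable = £1,180.00 − 3×£860.00 = £-1,400.00
  Taxable ≤ 0 → £0.00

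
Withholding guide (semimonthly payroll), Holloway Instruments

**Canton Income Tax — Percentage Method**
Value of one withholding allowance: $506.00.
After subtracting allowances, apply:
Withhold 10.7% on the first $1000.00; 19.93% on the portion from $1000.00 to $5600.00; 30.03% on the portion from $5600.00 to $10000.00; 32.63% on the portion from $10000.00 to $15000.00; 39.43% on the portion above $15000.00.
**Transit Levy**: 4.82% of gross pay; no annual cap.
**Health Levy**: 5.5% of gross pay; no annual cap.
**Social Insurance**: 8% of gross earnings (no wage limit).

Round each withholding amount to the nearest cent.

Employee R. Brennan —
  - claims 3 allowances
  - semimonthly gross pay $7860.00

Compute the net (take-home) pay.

$5173.45

Canton Income Tax: taxable = $7860.00 − 3×$506.00 = $6342.00
  $1023.78 + 30.03% × ($6342.00 − $5600.00) = $1023.78 + 30.03% × $742.00 = $1246.60
Transit Levy: 4.82% × $7860.00 = $378.85
Health Levy: 5.5% × $7860.00 = $432.30
Social Insurance: 8% × $7860.00 = $628.80
Total withheld: $1246.60 + $378.85 + $432.30 + $628.80 = $2686.55
Net pay: $7860.00 − $2686.55 = $5173.45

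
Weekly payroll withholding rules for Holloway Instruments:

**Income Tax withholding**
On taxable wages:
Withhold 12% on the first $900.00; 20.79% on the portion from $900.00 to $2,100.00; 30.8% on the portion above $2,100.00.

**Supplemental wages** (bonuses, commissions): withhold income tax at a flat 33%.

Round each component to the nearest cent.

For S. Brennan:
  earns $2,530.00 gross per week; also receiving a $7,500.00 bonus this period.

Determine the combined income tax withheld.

Income Tax: taxable = $2,530.00
  $357.48 + 30.8% × ($2,530.00 − $2,100.00) = $357.48 + 30.8% × $430.00 = $489.92
Supplemental (33% flat on bonus): 33% × $7,500.00 = $2,475.00
Total income tax: $489.92 + $2,475.00 = $2,964.92

$2,964.92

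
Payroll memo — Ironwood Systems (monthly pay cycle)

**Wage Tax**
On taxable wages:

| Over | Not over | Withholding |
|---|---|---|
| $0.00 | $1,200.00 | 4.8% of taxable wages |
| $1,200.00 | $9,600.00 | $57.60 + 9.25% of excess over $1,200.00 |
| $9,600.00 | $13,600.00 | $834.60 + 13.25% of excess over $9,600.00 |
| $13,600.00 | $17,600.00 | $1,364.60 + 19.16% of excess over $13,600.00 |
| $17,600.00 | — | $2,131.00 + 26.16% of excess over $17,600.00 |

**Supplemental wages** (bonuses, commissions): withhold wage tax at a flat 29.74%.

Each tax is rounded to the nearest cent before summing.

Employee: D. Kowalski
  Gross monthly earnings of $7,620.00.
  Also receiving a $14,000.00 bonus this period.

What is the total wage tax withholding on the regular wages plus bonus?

Wage Tax: taxable = $7,620.00
  $57.60 + 9.25% × ($7,620.00 − $1,200.00) = $57.60 + 9.25% × $6,420.00 = $651.45
Supplemental (29.74% flat on bonus): 29.74% × $14,000.00 = $4,163.60
Total wage tax: $651.45 + $4,163.60 = $4,815.05

$4,815.05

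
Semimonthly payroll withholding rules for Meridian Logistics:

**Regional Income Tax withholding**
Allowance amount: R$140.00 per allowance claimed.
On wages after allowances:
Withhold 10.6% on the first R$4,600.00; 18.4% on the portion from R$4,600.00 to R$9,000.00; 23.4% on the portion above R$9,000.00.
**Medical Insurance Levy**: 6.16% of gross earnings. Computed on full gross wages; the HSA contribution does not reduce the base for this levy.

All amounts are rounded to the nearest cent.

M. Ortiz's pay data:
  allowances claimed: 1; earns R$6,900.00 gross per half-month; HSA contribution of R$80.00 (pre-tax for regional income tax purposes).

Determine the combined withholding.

R$1,295.36

Regional Income Tax: taxable = R$6,900.00 − R$80.00 − 1×R$140.00 = R$6,680.00
  R$487.60 + 18.4% × (R$6,680.00 − R$4,600.00) = R$487.60 + 18.4% × R$2,080.00 = R$870.32
Medical Insurance Levy: 6.16% × R$6,900.00 = R$425.04
Total: R$870.32 + R$425.04 = R$1,295.36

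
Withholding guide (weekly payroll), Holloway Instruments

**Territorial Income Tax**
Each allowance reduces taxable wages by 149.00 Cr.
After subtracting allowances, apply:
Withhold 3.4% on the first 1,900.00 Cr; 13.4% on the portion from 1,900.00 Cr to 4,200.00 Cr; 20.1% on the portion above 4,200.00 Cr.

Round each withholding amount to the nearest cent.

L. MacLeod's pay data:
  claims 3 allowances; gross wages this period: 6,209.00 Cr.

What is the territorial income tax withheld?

Territorial Income Tax: taxable = 6,209.00 Cr − 3×149.00 Cr = 5,762.00 Cr
  372.80 Cr + 20.1% × (5,762.00 Cr − 4,200.00 Cr) = 372.80 Cr + 20.1% × 1,562.00 Cr = 686.76 Cr

686.76 Cr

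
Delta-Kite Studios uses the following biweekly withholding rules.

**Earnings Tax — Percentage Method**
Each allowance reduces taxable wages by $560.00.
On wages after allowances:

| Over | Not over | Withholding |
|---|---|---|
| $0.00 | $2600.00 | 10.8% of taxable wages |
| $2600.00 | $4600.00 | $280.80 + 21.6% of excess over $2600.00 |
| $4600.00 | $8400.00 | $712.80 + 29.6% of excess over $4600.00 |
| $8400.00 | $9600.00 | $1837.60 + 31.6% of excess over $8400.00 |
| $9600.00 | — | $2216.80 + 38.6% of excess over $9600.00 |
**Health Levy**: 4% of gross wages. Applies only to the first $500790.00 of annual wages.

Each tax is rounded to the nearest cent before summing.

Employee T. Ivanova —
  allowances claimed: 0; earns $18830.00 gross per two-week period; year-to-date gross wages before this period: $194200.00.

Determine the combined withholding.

Earnings Tax: taxable = $18830.00
  $2216.80 + 38.6% × ($18830.00 − $9600.00) = $2216.80 + 38.6% × $9230.00 = $5779.58
Health Levy: 4% × $18830.00 = $753.20
Total: $5779.58 + $753.20 = $6532.78

$6532.78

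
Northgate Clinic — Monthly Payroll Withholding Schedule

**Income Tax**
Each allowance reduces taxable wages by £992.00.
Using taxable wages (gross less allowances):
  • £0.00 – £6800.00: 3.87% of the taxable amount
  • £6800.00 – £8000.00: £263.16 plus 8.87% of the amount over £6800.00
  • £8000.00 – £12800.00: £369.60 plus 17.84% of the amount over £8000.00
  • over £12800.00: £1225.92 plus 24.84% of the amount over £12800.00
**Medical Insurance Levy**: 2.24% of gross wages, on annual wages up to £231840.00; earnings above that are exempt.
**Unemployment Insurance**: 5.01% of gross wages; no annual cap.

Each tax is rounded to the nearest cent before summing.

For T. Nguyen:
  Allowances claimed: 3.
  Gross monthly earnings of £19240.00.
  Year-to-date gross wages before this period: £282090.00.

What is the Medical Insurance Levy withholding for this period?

£0.00

Medical Insurance Levy: YTD £282090.00 ≥ cap £231840.00 → £0.00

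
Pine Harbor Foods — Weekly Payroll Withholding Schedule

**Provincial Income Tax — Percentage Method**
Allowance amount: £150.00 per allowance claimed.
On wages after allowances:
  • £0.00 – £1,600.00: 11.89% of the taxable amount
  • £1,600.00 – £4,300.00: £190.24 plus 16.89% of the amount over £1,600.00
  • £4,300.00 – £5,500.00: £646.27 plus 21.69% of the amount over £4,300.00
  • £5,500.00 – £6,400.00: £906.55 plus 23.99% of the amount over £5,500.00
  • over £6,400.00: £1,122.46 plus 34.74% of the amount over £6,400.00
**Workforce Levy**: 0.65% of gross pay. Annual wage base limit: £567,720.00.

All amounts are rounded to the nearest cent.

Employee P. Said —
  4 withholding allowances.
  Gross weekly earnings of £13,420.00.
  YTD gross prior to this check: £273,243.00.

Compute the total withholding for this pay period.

Provincial Income Tax: taxable = £13,420.00 − 4×£150.00 = £12,820.00
  £1,122.46 + 34.74% × (£12,820.00 − £6,400.00) = £1,122.46 + 34.74% × £6,420.00 = £3,352.77
Workforce Levy: 0.65% × £13,420.00 = £87.23
Total: £3,352.77 + £87.23 = £3,440.00

£3,440.00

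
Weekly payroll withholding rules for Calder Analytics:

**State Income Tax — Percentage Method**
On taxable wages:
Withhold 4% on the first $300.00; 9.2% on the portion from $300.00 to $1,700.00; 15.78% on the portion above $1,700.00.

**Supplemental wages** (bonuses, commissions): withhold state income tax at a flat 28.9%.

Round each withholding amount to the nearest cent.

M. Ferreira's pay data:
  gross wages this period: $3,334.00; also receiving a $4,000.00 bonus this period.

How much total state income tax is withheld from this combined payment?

State Income Tax: taxable = $3,334.00
  $140.80 + 15.78% × ($3,334.00 − $1,700.00) = $140.80 + 15.78% × $1,634.00 = $398.65
Supplemental (28.9% flat on bonus): 28.9% × $4,000.00 = $1,156.00
Total state income tax: $398.65 + $1,156.00 = $1,554.65

$1,554.65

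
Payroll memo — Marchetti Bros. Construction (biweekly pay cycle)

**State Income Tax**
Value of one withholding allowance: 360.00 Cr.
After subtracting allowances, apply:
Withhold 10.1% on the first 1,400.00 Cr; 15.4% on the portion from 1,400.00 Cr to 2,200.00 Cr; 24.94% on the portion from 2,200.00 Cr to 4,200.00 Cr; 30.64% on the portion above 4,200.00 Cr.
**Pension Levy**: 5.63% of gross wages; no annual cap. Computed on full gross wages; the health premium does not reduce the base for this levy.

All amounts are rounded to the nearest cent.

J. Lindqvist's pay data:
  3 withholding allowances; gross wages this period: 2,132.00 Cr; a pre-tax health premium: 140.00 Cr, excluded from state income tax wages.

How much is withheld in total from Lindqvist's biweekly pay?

State Income Tax: taxable = 2,132.00 Cr − 140.00 Cr − 3×360.00 Cr = 912.00 Cr
  10.1% × 912.00 Cr = 92.11 Cr
Pension Levy: 5.63% × 2,132.00 Cr = 120.03 Cr
Total: 92.11 Cr + 120.03 Cr = 212.14 Cr

212.14 Cr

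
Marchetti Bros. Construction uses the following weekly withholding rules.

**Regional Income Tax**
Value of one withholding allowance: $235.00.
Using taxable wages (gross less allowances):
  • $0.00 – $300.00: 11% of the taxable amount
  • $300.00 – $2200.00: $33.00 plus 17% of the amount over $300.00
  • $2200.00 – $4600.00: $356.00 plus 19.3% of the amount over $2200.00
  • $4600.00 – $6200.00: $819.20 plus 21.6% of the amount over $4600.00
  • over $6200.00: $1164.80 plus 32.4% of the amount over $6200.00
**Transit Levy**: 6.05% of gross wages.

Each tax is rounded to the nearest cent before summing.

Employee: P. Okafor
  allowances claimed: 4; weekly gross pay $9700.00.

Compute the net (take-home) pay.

$7118.91

Regional Income Tax: taxable = $9700.00 − 4×$235.00 = $8760.00
  $1164.80 + 32.4% × ($8760.00 − $6200.00) = $1164.80 + 32.4% × $2560.00 = $1994.24
Transit Levy: 6.05% × $9700.00 = $586.85
Total withheld: $1994.24 + $586.85 = $2581.09
Net pay: $9700.00 − $2581.09 = $7118.91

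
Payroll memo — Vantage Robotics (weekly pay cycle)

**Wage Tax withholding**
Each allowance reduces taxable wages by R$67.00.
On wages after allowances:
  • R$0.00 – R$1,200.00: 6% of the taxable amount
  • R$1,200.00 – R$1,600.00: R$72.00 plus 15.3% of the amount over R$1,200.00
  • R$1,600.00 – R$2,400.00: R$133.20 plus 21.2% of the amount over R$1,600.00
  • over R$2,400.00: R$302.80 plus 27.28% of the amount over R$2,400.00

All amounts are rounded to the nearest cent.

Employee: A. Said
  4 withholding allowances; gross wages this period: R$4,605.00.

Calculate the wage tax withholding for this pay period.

R$831.21

Wage Tax: taxable = R$4,605.00 − 4×R$67.00 = R$4,337.00
  R$302.80 + 27.28% × (R$4,337.00 − R$2,400.00) = R$302.80 + 27.28% × R$1,937.00 = R$831.21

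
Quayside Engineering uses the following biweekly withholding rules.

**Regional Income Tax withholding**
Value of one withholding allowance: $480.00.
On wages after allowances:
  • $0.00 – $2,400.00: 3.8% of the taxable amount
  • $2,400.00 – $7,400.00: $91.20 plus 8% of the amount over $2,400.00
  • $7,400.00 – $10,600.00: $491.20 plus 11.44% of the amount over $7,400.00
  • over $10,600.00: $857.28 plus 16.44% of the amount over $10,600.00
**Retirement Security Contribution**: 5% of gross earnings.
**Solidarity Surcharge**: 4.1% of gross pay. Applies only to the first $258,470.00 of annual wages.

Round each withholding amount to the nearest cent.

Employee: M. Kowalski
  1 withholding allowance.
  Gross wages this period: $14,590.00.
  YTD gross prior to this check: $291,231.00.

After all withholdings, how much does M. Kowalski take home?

$12,426.18

Regional Income Tax: taxable = $14,590.00 − 1×$480.00 = $14,110.00
  $857.28 + 16.44% × ($14,110.00 − $10,600.00) = $857.28 + 16.44% × $3,510.00 = $1,434.32
Retirement Security Contribution: 5% × $14,590.00 = $729.50
Solidarity Surcharge: YTD $291,231.00 ≥ cap $258,470.00 → $0.00
Total withheld: $1,434.32 + $729.50 + $0.00 = $2,163.82
Net pay: $14,590.00 − $2,163.82 = $12,426.18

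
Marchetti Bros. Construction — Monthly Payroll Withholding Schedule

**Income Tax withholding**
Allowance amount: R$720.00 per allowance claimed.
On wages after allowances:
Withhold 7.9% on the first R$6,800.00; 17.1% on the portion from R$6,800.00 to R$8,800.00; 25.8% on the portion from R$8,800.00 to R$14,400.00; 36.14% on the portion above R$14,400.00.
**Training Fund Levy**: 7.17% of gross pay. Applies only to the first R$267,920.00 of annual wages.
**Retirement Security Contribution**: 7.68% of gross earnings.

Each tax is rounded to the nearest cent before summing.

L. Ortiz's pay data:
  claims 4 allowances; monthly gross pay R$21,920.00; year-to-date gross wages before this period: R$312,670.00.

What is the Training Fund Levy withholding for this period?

Training Fund Levy: YTD R$312,670.00 ≥ cap R$267,920.00 → R$0.00

R$0.00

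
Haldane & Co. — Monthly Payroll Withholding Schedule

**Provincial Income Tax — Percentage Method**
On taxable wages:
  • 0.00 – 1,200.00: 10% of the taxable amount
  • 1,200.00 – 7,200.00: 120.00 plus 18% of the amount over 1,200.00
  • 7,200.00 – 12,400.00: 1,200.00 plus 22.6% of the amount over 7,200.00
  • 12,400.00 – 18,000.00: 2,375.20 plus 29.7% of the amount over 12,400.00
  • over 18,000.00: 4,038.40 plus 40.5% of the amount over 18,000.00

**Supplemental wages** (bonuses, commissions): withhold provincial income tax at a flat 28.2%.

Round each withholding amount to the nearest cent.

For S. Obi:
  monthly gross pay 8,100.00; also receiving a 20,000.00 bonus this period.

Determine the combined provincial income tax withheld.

Provincial Income Tax: taxable = 8,100.00
  1,200.00 + 22.6% × (8,100.00 − 7,200.00) = 1,200.00 + 22.6% × 900.00 = 1,403.40
Supplemental (28.2% flat on bonus): 28.2% × 20,000.00 = 5,640.00
Total provincial income tax: 1,403.40 + 5,640.00 = 7,043.40

7,043.40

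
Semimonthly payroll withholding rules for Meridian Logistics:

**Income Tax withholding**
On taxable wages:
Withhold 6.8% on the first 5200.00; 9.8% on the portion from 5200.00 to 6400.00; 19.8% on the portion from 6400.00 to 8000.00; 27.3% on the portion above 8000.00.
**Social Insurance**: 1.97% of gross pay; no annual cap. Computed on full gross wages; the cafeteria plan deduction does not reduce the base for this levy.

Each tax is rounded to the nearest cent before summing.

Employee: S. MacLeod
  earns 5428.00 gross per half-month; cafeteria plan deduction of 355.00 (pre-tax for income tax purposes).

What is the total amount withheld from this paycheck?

Income Tax: taxable = 5428.00 − 355.00 = 5073.00
  6.8% × 5073.00 = 344.96
Social Insurance: 1.97% × 5428.00 = 106.93
Total: 344.96 + 106.93 = 451.89

451.89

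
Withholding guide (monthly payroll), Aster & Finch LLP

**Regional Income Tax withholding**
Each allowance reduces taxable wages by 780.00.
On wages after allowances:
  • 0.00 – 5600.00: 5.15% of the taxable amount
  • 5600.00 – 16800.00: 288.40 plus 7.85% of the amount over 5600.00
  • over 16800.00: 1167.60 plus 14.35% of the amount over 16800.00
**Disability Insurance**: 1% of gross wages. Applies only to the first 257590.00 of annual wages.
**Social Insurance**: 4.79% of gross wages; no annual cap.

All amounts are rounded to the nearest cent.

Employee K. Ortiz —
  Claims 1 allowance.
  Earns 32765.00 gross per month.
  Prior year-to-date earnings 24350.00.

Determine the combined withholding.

5243.74

Regional Income Tax: taxable = 32765.00 − 1×780.00 = 31985.00
  1167.60 + 14.35% × (31985.00 − 16800.00) = 1167.60 + 14.35% × 15185.00 = 3346.65
Disability Insurance: 1% × 32765.00 = 327.65
Social Insurance: 4.79% × 32765.00 = 1569.44
Total: 3346.65 + 327.65 + 1569.44 = 5243.74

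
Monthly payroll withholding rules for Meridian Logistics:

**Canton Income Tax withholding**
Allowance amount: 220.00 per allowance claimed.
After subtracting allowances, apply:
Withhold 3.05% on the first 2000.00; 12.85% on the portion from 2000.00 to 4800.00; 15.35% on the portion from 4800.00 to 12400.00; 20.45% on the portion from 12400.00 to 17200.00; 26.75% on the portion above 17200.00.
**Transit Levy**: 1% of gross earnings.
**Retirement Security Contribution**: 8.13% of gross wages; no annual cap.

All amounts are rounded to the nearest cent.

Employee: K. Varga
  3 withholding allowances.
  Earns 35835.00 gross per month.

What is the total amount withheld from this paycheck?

Canton Income Tax: taxable = 35835.00 − 3×220.00 = 35175.00
  2569.00 + 26.75% × (35175.00 − 17200.00) = 2569.00 + 26.75% × 17975.00 = 7377.31
Transit Levy: 1% × 35835.00 = 358.35
Retirement Security Contribution: 8.13% × 35835.00 = 2913.39
Total: 7377.31 + 358.35 + 2913.39 = 10649.05

10649.05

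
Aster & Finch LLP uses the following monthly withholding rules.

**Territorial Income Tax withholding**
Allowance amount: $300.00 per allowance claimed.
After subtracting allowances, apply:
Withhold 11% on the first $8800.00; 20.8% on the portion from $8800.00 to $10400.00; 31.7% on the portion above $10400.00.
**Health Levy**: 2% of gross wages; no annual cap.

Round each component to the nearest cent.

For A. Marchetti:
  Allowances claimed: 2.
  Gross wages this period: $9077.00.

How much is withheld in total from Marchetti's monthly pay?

Territorial Income Tax: taxable = $9077.00 − 2×$300.00 = $8477.00
  11% × $8477.00 = $932.47
Health Levy: 2% × $9077.00 = $181.54
Total: $932.47 + $181.54 = $1114.01

$1114.01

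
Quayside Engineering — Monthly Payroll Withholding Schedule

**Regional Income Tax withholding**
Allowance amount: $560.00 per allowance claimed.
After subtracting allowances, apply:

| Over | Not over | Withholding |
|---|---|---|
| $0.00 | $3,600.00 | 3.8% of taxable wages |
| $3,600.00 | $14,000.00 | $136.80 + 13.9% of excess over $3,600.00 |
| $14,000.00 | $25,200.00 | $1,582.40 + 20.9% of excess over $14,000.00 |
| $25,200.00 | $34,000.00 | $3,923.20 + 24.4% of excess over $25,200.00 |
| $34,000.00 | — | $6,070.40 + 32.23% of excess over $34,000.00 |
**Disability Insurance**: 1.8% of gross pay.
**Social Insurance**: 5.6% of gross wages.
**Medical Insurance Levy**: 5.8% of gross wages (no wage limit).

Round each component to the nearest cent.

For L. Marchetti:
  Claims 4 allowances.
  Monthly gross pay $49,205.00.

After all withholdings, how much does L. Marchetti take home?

$32,460.92

Regional Income Tax: taxable = $49,205.00 − 4×$560.00 = $46,965.00
  $6,070.40 + 32.23% × ($46,965.00 − $34,000.00) = $6,070.40 + 32.23% × $12,965.00 = $10,249.02
Disability Insurance: 1.8% × $49,205.00 = $885.69
Social Insurance: 5.6% × $49,205.00 = $2,755.48
Medical Insurance Levy: 5.8% × $49,205.00 = $2,853.89
Total withheld: $10,249.02 + $885.69 + $2,755.48 + $2,853.89 = $16,744.08
Net pay: $49,205.00 − $16,744.08 = $32,460.92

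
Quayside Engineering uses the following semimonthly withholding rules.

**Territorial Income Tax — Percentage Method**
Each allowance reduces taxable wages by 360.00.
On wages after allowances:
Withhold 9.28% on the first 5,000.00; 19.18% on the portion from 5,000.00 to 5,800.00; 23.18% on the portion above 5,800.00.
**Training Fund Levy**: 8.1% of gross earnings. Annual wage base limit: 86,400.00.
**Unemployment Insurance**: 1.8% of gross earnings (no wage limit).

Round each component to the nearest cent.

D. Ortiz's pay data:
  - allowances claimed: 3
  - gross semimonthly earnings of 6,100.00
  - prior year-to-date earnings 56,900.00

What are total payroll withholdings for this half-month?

1,071.74

Territorial Income Tax: taxable = 6,100.00 − 3×360.00 = 5,020.00
  464.00 + 19.18% × (5,020.00 − 5,000.00) = 464.00 + 19.18% × 20.00 = 467.84
Training Fund Levy: 8.1% × 6,100.00 = 494.10
Unemployment Insurance: 1.8% × 6,100.00 = 109.80
Total: 467.84 + 494.10 + 109.80 = 1,071.74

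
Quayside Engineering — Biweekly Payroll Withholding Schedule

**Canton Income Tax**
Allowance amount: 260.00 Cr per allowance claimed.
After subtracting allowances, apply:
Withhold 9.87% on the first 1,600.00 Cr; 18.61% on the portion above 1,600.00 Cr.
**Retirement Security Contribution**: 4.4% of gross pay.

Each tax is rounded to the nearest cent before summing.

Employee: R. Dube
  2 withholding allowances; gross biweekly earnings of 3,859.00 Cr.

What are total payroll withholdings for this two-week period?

Canton Income Tax: taxable = 3,859.00 Cr − 2×260.00 Cr = 3,339.00 Cr
  157.92 Cr + 18.61% × (3,339.00 Cr − 1,600.00 Cr) = 157.92 Cr + 18.61% × 1,739.00 Cr = 481.55 Cr
Retirement Security Contribution: 4.4% × 3,859.00 Cr = 169.80 Cr
Total: 481.55 Cr + 169.80 Cr = 651.35 Cr

651.35 Cr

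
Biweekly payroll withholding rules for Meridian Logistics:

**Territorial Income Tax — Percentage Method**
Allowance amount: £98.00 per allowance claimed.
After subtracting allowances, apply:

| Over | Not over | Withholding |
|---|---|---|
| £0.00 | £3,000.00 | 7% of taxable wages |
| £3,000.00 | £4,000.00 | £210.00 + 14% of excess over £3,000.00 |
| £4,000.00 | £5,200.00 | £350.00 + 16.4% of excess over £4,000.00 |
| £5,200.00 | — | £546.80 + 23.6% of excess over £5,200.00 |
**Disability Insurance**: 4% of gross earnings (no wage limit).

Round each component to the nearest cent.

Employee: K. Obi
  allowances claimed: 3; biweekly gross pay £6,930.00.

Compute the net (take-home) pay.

Territorial Income Tax: taxable = £6,930.00 − 3×£98.00 = £6,636.00
  £546.80 + 23.6% × (£6,636.00 − £5,200.00) = £546.80 + 23.6% × £1,436.00 = £885.70
Disability Insurance: 4% × £6,930.00 = £277.20
Total withheld: £885.70 + £277.20 = £1,162.90
Net pay: £6,930.00 − £1,162.90 = £5,767.10

£5,767.10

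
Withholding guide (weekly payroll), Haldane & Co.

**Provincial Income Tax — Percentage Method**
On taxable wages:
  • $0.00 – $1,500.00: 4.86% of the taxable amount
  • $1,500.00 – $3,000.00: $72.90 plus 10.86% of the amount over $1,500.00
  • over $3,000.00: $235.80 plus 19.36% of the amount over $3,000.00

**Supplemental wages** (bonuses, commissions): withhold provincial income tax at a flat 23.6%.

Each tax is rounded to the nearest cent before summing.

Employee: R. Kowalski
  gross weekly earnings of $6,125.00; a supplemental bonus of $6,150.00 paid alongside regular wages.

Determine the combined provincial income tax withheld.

Provincial Income Tax: taxable = $6,125.00
  $235.80 + 19.36% × ($6,125.00 − $3,000.00) = $235.80 + 19.36% × $3,125.00 = $840.80
Supplemental (23.6% flat on bonus): 23.6% × $6,150.00 = $1,451.40
Total provincial income tax: $840.80 + $1,451.40 = $2,292.20

$2,292.20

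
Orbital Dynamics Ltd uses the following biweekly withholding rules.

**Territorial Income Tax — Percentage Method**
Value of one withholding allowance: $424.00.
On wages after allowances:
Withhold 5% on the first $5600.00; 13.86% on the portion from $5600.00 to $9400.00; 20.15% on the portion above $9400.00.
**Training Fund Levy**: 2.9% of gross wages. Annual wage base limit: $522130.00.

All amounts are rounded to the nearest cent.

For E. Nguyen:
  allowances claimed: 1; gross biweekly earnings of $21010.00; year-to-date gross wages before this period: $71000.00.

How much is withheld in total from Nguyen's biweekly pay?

Territorial Income Tax: taxable = $21010.00 − 1×$424.00 = $20586.00
  $806.68 + 20.15% × ($20586.00 − $9400.00) = $806.68 + 20.15% × $11186.00 = $3060.66
Training Fund Levy: 2.9% × $21010.00 = $609.29
Total: $3060.66 + $609.29 = $3669.95

$3669.95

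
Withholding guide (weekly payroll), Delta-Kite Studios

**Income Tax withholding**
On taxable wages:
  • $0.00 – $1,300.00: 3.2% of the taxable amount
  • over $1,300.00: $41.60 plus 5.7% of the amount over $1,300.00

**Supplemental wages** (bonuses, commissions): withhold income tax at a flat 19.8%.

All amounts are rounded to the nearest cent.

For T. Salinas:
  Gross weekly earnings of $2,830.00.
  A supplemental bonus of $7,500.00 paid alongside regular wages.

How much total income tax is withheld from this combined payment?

Income Tax: taxable = $2,830.00
  $41.60 + 5.7% × ($2,830.00 − $1,300.00) = $41.60 + 5.7% × $1,530.00 = $128.81
Supplemental (19.8% flat on bonus): 19.8% × $7,500.00 = $1,485.00
Total income tax: $128.81 + $1,485.00 = $1,613.81

$1,613.81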